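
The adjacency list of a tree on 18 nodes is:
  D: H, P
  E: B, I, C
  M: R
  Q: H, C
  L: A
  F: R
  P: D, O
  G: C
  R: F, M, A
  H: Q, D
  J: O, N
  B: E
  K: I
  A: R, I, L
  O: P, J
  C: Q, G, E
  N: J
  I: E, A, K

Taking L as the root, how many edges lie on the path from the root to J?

L → A → I → E → C → Q → H → D → P → O → J — 10 edges.

10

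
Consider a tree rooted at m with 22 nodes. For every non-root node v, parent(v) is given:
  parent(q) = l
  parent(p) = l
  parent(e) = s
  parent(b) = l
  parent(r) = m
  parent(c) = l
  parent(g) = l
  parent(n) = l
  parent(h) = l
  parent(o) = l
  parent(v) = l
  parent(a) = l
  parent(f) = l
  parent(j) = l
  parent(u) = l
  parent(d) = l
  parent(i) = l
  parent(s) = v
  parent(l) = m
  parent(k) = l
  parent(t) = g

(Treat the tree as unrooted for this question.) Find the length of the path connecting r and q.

3

Walking from r: r–m–l–q. Length 3.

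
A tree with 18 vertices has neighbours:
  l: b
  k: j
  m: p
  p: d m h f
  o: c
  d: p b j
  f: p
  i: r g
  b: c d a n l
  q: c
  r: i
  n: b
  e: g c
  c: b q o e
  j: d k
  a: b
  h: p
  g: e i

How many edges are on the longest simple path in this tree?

8

BFS from r reaches h last, at distance 8; BFS from h confirms no node is farther.
Path: r – i – g – e – c – b – d – p – h.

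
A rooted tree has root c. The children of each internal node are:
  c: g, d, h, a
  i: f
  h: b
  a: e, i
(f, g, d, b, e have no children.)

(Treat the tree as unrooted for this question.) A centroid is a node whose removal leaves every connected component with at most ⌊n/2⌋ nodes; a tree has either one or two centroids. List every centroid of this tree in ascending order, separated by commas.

Delete c: the remaining components have sizes 4, 2, 1, 1. Max 4 ≤ 4, so c is a centroid.
No neighbour of c does as well, so c is the unique centroid.

c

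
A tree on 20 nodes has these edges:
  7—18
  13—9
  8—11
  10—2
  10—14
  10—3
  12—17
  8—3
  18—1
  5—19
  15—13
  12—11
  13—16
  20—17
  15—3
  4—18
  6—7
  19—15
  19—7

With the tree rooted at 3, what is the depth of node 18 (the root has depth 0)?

Path from 3 to 18: 3 – 15 – 19 – 7 – 18, which has 4 edges.

4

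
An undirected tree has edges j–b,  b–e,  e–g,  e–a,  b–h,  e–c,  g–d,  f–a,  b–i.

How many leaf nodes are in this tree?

The leaves are c, d, f, h, i, j.
That is 6 leaves.

6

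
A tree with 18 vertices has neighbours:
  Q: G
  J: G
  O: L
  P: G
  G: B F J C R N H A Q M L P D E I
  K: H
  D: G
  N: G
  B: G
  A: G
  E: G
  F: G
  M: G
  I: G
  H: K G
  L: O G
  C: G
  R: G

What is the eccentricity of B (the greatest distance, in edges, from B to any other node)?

The node farthest from B is K (O also at distance 3), via B–G–H–K — 3 edges.

3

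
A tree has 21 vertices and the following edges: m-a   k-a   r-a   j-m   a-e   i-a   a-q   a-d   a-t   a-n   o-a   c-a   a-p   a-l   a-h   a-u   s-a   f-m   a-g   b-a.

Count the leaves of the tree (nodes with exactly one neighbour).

19

The leaves are b, c, d, e, f, g, h, i, j, k, l, n, o, p, q, r, s, t, u.
That is 19 leaves.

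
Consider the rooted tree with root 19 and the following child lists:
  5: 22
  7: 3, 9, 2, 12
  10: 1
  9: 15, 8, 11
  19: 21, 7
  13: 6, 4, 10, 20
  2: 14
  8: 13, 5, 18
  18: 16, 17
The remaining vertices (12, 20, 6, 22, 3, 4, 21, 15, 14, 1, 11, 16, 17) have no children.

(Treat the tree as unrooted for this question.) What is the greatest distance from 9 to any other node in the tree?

4

A farthest node from 9 is 1.
The path 9–8–13–10–1 has 4 edges.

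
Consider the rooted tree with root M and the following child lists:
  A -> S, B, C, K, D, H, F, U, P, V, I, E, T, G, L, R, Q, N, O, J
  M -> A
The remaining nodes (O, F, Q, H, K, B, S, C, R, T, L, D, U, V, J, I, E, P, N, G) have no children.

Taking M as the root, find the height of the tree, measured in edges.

2

A deepest node is G, reached by M–A–G.
That path has 2 edges, so the height is 2.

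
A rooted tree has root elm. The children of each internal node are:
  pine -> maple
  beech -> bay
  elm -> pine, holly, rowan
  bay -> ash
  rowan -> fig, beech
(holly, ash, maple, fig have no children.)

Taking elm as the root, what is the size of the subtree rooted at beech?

3

beech's subtree: {beech, bay, ash}, size 3.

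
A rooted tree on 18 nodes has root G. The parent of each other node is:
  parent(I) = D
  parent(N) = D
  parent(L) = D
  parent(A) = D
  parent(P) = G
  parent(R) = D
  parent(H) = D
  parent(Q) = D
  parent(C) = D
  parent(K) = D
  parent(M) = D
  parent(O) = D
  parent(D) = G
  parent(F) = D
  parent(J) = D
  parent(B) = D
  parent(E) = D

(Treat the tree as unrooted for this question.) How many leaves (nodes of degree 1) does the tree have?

16

The leaves are A, B, C, E, F, H, I, J, K, L, M, N, O, P, Q, R.
That is 16 leaves.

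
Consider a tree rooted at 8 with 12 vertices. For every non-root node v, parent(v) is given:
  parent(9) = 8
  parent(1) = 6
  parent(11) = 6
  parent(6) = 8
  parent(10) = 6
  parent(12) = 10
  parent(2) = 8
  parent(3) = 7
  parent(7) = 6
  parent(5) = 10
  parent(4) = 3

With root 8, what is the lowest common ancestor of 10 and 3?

6

Path 10→root: 10 6 8; path 3→root: 3 7 6 8.
First common node: 6.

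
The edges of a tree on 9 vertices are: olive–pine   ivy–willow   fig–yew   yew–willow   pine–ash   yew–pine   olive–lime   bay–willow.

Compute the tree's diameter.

A longest path is lime - olive - pine - yew - willow - bay, with 5 edges.

5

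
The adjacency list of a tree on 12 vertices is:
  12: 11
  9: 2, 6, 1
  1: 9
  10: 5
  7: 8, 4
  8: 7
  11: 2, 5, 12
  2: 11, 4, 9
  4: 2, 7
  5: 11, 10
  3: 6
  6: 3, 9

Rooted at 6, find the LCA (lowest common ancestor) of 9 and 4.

9

Path 9→root: 9 6; path 4→root: 4 2 9 6.
First common node: 9.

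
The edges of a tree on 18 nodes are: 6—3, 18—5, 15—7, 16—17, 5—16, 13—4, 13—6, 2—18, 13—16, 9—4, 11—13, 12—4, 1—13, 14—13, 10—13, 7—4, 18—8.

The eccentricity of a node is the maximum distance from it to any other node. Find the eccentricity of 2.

7

Distances from 2 peak at 7, attained at 15.
2–18–5–16–13–4–7–15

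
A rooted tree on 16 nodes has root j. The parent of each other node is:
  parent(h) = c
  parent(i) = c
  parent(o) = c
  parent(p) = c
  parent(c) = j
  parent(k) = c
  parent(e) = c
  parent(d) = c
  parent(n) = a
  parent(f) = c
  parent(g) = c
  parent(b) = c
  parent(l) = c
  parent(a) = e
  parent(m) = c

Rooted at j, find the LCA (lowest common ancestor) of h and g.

c

Path h→root: h c j; path g→root: g c j.
First common node: c.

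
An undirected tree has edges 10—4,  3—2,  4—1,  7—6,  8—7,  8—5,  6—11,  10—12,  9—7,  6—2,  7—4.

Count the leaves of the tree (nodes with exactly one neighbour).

6

The leaves are 1, 3, 5, 9, 11, 12.
That is 6 leaves.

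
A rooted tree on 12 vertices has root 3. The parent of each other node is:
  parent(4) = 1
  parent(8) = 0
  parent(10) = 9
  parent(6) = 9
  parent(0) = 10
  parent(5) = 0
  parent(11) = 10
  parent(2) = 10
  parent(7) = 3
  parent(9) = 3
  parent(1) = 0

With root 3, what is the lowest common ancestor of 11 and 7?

Ancestors of 11 (toward the root): 11, 10, 9, 3.
Ancestors of 7: 7, 3.
The deepest node appearing in both lists is 3.

3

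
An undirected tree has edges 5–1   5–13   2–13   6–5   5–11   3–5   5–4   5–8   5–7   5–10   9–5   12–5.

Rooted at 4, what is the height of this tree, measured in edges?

2 sits deepest: 4-5-13-2 — 3 edges from the root.

3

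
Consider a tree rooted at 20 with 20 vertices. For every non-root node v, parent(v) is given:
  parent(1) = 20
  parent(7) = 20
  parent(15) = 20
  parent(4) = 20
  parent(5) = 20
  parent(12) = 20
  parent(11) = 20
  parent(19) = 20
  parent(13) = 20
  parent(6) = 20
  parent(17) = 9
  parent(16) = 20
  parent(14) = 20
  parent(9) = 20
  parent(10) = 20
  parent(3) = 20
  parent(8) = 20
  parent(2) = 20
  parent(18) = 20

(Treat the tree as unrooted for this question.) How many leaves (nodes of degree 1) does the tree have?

Degree-1 nodes: 1, 2, 3, 4, 5, 6, 7, 8, 10, 11, 12, 13, 14, 15, 16, 17, 18, 19 — 18 of them.

18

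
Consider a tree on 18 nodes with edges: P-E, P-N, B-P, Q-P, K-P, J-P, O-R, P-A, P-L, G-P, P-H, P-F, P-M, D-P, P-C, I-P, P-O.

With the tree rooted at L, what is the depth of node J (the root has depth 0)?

2

L → P → J — 2 edges.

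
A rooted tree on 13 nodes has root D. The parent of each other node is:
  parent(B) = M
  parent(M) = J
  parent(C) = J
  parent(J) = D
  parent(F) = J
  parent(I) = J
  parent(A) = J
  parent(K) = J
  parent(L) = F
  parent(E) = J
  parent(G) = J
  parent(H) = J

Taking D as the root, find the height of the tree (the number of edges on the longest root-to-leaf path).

3

The longest root-to-leaf path is D-J-F-L (3 edges).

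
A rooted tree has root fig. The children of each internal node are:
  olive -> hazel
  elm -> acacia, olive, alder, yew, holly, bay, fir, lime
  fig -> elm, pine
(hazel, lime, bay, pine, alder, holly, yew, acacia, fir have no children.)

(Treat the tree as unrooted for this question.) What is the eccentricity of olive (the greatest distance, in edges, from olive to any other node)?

The node farthest from olive is pine, via olive-elm-fig-pine — 3 edges.

3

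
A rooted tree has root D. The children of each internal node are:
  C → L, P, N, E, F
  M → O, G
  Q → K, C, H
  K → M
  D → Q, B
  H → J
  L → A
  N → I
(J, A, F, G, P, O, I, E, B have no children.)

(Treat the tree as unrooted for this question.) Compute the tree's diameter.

6

Starting from I, a farthest node is G at distance 6.
One longest path: I–N–C–Q–K–M–G.
So the diameter is 6.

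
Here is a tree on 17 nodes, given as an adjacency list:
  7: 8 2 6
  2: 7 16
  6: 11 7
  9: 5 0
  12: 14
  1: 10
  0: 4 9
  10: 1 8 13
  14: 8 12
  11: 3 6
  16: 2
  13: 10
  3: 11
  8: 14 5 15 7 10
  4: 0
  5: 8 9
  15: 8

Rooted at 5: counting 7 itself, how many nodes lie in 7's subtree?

6

The subtree rooted at 7 contains: 7, 2, 6, 16, 11, 3 — 6 nodes.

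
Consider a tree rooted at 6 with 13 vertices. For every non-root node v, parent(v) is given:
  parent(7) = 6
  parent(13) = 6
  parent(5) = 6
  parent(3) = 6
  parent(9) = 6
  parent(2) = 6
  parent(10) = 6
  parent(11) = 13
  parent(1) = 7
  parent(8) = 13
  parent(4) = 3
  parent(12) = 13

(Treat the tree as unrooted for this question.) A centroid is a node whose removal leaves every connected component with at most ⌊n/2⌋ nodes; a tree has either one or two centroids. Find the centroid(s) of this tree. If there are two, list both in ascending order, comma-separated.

If 6 is removed the pieces have sizes 4, 2, 2, 1, 1, 1, 1, all ≤ ⌊13/2⌋ = 6.
No neighbour of 6 does as well, so 6 is the unique centroid.

6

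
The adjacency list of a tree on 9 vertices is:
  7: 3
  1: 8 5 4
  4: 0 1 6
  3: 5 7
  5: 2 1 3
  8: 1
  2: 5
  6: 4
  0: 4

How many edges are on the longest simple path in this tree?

Starting from 6, a farthest node is 7 at distance 5.
One longest path: 6-4-1-5-3-7.
So the diameter is 5.

5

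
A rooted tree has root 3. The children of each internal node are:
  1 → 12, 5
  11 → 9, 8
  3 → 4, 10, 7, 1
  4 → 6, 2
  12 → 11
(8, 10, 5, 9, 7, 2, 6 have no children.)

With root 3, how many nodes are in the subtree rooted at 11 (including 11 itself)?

The subtree rooted at 11 contains: 11, 8, 9 — 3 nodes.

3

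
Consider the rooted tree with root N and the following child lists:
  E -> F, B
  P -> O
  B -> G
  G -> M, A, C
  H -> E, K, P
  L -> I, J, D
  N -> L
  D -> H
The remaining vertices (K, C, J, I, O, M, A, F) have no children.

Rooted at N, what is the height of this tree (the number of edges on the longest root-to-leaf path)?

The longest root-to-leaf path is N–L–D–H–E–B–G–M (7 edges).

7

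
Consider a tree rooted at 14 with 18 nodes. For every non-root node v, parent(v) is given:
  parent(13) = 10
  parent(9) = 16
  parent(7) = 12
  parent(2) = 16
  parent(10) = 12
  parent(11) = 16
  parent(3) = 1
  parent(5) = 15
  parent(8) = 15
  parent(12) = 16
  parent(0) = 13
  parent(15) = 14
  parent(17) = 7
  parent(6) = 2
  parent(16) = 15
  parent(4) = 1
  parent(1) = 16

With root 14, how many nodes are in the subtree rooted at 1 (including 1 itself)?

1's subtree: {1, 3, 4}, size 3.

3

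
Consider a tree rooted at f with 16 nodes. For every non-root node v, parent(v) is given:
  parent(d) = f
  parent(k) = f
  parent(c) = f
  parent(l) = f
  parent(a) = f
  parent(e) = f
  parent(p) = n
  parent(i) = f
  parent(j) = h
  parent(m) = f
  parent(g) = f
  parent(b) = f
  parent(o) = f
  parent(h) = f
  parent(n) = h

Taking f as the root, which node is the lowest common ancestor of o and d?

f

Path o→root: o f; path d→root: d f.
First common node: f.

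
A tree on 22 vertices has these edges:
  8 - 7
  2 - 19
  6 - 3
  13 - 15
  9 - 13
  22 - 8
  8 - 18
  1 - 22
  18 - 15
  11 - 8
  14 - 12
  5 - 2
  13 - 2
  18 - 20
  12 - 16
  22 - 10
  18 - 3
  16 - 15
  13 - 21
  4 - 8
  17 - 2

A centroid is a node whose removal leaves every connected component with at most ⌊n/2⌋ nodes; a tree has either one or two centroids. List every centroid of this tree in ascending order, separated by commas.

If 18 is removed the pieces have sizes 11, 7, 2, 1, all ≤ ⌊22/2⌋ = 11.
15 is adjacent to 18 and is also a centroid (the largest component after removing it is likewise 11).

15, 18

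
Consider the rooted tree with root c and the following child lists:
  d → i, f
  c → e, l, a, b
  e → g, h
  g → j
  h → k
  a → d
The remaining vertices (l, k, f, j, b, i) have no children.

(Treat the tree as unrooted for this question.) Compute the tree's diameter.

Starting from k, a farthest node is f at distance 6.
One longest path: k-h-e-c-a-d-f.
So the diameter is 6.

6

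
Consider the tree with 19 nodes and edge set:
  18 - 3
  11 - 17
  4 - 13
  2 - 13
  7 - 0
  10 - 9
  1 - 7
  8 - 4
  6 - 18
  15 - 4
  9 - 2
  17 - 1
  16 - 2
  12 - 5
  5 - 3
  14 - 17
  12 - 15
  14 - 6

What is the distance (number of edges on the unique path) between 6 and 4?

6

The path is 6 – 18 – 3 – 5 – 12 – 15 – 4, which has 6 edges.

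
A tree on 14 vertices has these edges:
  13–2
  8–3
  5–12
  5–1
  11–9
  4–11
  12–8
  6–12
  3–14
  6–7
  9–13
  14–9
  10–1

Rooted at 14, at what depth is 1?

5

14 → 3 → 8 → 12 → 5 → 1 — 5 edges.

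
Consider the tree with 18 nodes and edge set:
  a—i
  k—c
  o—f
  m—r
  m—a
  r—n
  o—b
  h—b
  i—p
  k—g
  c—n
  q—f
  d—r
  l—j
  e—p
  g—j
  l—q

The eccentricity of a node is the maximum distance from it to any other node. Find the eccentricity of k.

8

A farthest node from k is e (h also at distance 8).
The path k–c–n–r–m–a–i–p–e has 8 edges.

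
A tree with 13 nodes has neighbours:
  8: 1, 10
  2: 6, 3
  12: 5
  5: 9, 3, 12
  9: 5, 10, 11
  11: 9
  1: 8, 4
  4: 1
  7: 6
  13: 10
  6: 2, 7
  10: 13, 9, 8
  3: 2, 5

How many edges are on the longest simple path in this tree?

BFS from 4 reaches 7 last, at distance 9; BFS from 7 confirms no node is farther.
Path: 4–1–8–10–9–5–3–2–6–7.

9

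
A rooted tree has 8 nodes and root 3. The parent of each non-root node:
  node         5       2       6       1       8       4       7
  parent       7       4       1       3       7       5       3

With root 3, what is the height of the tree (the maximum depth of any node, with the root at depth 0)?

4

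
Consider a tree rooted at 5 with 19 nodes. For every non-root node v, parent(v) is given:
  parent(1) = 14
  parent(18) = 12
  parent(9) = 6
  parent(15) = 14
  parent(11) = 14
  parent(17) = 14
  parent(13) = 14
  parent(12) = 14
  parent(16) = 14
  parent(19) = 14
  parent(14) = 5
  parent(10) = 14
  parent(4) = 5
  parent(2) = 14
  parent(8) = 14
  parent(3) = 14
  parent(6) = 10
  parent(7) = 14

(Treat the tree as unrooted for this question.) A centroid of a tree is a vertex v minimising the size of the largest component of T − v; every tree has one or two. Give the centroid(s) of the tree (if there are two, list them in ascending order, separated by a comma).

14

Delete 14: the remaining components have sizes 3, 2, 2, 1, 1, 1, 1, 1, 1, 1, 1, 1, 1, 1. Max 3 ≤ 9, so 14 is a centroid.
No neighbour of 14 does as well, so 14 is the unique centroid.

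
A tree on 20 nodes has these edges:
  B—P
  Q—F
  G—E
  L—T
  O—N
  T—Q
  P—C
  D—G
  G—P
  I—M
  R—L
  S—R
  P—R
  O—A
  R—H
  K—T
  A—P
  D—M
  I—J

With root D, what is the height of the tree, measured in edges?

F sits deepest: D-G-P-R-L-T-Q-F — 7 edges from the root.

7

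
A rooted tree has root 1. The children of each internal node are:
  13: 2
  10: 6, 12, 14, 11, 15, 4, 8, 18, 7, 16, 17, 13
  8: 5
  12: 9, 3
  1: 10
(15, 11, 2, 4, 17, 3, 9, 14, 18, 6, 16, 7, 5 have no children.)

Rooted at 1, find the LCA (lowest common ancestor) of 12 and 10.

12's ancestor chain is 12, 10, 1 and 10's is 10, 1; they first meet at 10.

10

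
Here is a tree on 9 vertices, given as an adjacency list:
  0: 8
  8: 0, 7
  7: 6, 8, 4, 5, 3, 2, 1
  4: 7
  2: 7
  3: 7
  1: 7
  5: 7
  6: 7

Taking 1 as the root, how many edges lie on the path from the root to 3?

Climbing from 3 to the root: 3 → 7 → 1. That's 2 steps.

2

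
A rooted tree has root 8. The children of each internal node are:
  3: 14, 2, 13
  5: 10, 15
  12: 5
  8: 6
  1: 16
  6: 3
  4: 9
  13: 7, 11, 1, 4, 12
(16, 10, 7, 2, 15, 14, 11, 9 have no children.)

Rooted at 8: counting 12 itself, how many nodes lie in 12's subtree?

Descendants of 12 (including itself): 12, 5, 15, 10. That's 4.

4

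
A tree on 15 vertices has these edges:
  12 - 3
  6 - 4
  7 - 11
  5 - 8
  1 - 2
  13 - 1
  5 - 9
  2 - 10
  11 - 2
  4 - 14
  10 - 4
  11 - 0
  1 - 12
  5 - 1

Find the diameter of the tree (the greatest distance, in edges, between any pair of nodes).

BFS from 6 reaches 9 last, at distance 6; BFS from 9 confirms no node is farther.
Path: 6 - 4 - 10 - 2 - 1 - 5 - 9.

6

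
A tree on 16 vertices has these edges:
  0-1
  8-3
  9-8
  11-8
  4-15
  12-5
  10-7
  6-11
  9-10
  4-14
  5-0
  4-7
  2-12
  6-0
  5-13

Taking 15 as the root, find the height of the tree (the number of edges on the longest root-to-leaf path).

11

2 sits deepest: 15-4-7-10-9-8-11-6-0-5-12-2 — 11 edges from the root.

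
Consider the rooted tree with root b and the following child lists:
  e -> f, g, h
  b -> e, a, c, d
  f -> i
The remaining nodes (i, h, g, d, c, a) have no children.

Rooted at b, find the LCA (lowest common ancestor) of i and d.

Path i→root: i f e b; path d→root: d b.
First common node: b.

b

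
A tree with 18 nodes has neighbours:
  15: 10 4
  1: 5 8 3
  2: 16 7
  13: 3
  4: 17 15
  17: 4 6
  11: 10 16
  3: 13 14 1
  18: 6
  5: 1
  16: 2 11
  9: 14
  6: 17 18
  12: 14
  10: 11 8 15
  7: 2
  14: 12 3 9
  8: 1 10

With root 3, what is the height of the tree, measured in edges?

8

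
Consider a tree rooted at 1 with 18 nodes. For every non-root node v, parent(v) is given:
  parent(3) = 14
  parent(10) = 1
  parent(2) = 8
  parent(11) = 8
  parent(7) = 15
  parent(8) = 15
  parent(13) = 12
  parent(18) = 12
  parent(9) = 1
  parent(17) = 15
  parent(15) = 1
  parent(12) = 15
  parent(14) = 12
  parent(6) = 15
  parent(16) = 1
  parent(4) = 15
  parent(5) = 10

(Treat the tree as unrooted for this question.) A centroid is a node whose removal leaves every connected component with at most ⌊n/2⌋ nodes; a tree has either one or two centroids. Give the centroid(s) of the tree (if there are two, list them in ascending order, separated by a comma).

15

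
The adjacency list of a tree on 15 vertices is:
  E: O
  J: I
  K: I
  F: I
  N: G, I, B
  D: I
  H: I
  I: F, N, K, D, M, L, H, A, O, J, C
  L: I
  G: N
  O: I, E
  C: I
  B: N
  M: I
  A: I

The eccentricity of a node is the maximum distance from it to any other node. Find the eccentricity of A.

3

A farthest node from A is B (G, E also at distance 3).
The path A – I – N – B has 3 edges.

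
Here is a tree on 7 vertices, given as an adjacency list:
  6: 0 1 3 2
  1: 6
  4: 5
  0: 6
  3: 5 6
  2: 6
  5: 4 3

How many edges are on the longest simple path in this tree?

4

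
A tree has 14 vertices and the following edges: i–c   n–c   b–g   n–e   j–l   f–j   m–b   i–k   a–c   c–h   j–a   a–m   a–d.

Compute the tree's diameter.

Starting from e, a farthest node is g at distance 6.
One longest path: e - n - c - a - m - b - g.
So the diameter is 6.

6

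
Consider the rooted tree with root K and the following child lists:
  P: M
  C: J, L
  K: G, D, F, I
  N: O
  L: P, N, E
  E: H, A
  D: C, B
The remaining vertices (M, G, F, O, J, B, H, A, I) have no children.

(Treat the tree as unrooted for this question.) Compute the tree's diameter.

6

Starting from I, a farthest node is O at distance 6.
One longest path: I – K – D – C – L – N – O.
So the diameter is 6.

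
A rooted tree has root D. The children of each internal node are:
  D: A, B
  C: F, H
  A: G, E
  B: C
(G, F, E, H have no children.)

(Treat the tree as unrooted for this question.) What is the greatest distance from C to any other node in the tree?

4

The node farthest from C is E (G also at distance 4), via C-B-D-A-E — 4 edges.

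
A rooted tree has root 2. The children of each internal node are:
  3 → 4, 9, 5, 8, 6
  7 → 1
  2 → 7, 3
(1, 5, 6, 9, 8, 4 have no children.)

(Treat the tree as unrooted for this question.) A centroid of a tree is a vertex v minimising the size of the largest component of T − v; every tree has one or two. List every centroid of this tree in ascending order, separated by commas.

If 3 is removed the pieces have sizes 3, 1, 1, 1, 1, 1, all ≤ ⌊9/2⌋ = 4.
No neighbour of 3 does as well, so 3 is the unique centroid.

3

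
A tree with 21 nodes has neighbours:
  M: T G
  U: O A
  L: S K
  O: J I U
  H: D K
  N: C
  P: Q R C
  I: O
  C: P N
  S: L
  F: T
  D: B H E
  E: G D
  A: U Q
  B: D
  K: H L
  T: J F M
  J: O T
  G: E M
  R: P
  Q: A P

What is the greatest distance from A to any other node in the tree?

A farthest node from A is S.
The path A–U–O–J–T–M–G–E–D–H–K–L–S has 12 edges.

12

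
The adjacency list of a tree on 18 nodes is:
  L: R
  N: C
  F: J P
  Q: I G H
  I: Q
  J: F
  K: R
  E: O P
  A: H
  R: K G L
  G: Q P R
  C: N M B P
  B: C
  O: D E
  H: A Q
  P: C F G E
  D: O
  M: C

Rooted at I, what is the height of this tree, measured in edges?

A deepest node is D, reached by I-Q-G-P-E-O-D.
That path has 6 edges, so the height is 6.

6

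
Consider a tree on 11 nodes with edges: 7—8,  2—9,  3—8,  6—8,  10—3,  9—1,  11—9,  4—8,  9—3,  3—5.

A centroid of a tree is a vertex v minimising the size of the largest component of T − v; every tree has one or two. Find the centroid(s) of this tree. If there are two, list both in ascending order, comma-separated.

3

Removing 3 splits the tree into components of sizes 4, 4, 1, 1; the largest is 4 ≤ ⌊11/2⌋ = 5.
Every other node leaves some component of size > 5, so the centroid is unique.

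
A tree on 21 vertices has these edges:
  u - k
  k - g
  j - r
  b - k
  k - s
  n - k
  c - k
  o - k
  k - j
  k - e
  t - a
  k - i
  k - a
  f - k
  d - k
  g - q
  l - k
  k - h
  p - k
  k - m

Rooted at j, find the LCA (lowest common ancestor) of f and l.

Path f→root: f k j; path l→root: l k j.
First common node: k.

k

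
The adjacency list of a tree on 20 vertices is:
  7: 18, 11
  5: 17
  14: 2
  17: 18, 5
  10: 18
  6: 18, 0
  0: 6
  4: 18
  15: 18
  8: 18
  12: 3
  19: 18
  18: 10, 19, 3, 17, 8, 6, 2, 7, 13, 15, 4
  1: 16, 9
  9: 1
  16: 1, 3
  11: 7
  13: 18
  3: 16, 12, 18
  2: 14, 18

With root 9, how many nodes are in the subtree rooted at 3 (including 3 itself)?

3's subtree: {3, 18, 12, 8, 7, 4, 17, 15, 2, 6, 19, 13, 10, 11, 5, 14, 0}, size 17.

17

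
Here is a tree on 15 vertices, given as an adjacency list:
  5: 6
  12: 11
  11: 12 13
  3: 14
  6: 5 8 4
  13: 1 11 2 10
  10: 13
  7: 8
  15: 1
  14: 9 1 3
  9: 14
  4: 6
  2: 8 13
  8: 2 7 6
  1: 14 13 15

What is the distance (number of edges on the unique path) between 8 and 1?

3

Walking from 8: 8–2–13–1. Length 3.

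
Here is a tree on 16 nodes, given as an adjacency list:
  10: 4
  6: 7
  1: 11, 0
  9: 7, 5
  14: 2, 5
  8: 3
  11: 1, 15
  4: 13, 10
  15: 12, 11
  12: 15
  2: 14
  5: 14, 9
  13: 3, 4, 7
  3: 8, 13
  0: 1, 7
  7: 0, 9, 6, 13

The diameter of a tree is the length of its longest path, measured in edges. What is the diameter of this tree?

9

BFS from 12 reaches 2 last, at distance 9; BFS from 2 confirms no node is farther.
Path: 12 – 15 – 11 – 1 – 0 – 7 – 9 – 5 – 14 – 2.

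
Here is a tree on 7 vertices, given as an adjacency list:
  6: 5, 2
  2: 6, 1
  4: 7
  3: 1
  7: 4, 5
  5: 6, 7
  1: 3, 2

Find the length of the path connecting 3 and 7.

5

3 - 1 - 2 - 6 - 5 - 7: 5 edges.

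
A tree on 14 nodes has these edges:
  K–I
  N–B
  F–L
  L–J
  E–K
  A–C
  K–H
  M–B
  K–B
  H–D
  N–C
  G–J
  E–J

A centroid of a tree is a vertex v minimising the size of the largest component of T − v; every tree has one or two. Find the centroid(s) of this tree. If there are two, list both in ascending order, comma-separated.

Removing K splits the tree into components of sizes 5, 5, 2, 1; the largest is 5 ≤ ⌊14/2⌋ = 7.
No neighbour of K does as well, so K is the unique centroid.

K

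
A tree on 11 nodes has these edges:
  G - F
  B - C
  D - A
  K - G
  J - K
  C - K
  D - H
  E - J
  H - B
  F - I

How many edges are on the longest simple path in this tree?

8

A longest path is I-F-G-K-C-B-H-D-A, with 8 edges.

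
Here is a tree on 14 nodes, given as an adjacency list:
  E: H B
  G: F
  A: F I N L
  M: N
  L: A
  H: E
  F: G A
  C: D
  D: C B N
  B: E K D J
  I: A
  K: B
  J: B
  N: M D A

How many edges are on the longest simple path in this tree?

Starting from G, a farthest node is H at distance 7.
One longest path: G – F – A – N – D – B – E – H.
So the diameter is 7.

7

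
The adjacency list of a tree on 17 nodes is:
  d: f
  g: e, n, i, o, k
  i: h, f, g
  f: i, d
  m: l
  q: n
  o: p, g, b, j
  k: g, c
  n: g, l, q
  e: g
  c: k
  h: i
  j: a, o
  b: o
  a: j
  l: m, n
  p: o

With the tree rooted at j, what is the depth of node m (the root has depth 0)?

j → o → g → n → l → m — 5 edges.

5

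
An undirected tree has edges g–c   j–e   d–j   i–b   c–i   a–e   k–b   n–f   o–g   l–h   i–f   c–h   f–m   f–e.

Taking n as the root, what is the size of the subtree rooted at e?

4

e's subtree: {e, a, j, d}, size 4.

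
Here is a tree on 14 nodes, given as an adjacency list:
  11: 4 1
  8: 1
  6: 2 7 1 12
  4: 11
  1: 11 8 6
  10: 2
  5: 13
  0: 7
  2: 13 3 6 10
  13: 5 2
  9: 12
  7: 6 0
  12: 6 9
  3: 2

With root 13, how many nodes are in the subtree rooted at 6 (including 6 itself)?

9

6's subtree: {6, 7, 12, 1, 0, 9, 8, 11, 4}, size 9.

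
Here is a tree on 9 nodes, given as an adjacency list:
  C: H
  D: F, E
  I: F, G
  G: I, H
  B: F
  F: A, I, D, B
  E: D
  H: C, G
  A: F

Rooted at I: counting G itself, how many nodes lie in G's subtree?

3

G's subtree: {G, H, C}, size 3.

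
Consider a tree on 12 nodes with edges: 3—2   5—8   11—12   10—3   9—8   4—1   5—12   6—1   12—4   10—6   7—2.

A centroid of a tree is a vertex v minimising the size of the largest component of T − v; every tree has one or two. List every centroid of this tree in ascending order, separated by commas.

Removing 1 splits the tree into components of sizes 6, 5; the largest is 6 ≤ ⌊12/2⌋ = 6.
4 is adjacent to 1 and is also a centroid (the largest component after removing it is likewise 6).

1, 4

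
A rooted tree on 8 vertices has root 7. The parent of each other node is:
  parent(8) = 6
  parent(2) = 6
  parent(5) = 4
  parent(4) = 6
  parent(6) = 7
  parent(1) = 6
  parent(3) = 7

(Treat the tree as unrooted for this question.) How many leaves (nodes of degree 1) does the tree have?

5

Degree-1 nodes: 1, 2, 3, 5, 8 — 5 of them.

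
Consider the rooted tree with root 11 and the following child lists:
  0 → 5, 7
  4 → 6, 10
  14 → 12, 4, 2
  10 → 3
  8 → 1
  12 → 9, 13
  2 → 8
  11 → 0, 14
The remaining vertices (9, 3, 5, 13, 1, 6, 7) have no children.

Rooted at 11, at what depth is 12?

Path from 11 to 12: 11 → 14 → 12, which has 2 edges.

2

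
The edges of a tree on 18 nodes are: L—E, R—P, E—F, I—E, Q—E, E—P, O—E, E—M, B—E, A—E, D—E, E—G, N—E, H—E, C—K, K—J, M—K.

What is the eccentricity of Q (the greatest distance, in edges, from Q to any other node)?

4

Distances from Q peak at 4, attained at C (J also at distance 4).
Q–E–M–K–C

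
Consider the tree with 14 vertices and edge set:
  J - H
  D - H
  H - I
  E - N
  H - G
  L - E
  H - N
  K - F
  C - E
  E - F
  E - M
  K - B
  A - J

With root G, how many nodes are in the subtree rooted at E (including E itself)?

7

E's subtree: {E, F, L, C, M, K, B}, size 7.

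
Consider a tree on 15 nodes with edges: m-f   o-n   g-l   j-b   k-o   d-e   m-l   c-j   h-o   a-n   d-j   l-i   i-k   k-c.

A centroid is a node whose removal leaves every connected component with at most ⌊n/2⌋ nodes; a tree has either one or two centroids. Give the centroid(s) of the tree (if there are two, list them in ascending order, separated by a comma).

k

Delete k: the remaining components have sizes 5, 5, 4. Max 5 ≤ 7, so k is a centroid.
Every other node leaves some component of size > 7, so the centroid is unique.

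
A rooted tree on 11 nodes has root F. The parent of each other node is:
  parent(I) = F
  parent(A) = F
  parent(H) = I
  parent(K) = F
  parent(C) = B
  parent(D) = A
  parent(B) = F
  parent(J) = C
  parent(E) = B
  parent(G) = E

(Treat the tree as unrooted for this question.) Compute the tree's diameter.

Starting from G, a farthest node is H at distance 5.
One longest path: G–E–B–F–I–H.
So the diameter is 5.

5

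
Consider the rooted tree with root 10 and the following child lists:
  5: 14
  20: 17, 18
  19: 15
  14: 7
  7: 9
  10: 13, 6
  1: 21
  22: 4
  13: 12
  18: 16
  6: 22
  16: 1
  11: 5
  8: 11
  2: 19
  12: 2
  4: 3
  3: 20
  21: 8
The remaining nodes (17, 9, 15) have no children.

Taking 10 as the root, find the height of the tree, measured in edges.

9 sits deepest: 10 – 6 – 22 – 4 – 3 – 20 – 18 – 16 – 1 – 21 – 8 – 11 – 5 – 14 – 7 – 9 — 15 edges from the root.

15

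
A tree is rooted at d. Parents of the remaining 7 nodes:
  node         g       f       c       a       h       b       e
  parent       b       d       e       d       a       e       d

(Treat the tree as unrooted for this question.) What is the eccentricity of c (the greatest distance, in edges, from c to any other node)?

4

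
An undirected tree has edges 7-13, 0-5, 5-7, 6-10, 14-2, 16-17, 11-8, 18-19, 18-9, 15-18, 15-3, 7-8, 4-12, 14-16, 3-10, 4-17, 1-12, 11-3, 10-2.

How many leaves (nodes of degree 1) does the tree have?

6

Degree-1 nodes: 0, 1, 6, 9, 13, 19 — 6 of them.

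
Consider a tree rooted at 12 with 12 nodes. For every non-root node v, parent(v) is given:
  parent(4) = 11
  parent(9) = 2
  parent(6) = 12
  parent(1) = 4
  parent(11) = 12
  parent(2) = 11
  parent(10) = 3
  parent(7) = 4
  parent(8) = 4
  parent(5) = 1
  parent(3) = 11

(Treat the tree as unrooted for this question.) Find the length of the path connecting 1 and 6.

The path is 1 – 4 – 11 – 12 – 6, which has 4 edges.

4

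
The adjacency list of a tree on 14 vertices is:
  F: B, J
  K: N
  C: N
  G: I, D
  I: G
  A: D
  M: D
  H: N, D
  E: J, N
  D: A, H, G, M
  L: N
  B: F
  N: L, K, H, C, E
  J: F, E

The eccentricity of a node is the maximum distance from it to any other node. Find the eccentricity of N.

Distances from N peak at 4, attained at I (B also at distance 4).
N–H–D–G–I

4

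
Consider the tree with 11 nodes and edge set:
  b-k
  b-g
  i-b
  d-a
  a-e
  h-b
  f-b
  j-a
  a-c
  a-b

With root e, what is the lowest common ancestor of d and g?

Ancestors of d (toward the root): d, a, e.
Ancestors of g: g, b, a, e.
The deepest node appearing in both lists is a.

a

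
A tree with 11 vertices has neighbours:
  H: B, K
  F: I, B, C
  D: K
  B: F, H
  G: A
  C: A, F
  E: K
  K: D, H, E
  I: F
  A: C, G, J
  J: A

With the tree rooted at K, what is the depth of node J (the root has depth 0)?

Path from K to J: K → H → B → F → C → A → J, which has 6 edges.

6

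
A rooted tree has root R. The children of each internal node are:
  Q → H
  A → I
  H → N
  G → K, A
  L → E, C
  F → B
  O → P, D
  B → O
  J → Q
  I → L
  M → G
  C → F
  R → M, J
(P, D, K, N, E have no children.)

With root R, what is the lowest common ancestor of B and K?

G

B's ancestor chain is B, F, C, L, I, A, G, M, R and K's is K, G, M, R; they first meet at G.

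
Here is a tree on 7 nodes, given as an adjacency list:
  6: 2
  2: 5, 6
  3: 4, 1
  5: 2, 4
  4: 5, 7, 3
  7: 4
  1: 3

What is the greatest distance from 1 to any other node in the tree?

5

Distances from 1 peak at 5, attained at 6.
1-3-4-5-2-6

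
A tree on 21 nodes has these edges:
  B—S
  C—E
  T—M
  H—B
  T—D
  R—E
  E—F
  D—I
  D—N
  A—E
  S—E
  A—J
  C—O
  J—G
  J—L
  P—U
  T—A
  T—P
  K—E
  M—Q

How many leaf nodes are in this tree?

Exactly 11 nodes have a single neighbour: F, G, H, I, K, L, N, O, Q, R, U.

11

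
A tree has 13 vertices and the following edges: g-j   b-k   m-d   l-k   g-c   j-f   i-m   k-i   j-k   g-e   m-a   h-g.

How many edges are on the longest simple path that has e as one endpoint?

6

Distances from e peak at 6, attained at a (d also at distance 6).
e–g–j–k–i–m–a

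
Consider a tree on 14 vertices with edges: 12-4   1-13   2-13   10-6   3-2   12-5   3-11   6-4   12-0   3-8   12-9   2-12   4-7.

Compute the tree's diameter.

Starting from 10, a farthest node is 8 at distance 6.
One longest path: 10 - 6 - 4 - 12 - 2 - 3 - 8.
So the diameter is 6.

6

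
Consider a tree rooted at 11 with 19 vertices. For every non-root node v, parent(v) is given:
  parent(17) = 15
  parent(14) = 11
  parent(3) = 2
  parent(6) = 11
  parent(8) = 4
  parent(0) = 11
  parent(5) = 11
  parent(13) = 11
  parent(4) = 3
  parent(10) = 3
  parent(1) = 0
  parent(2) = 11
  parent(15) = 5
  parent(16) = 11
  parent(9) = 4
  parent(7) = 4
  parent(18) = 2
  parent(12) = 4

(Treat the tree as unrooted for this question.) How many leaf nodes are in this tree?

12

Degree-1 nodes: 1, 6, 7, 8, 9, 10, 12, 13, 14, 16, 17, 18 — 12 of them.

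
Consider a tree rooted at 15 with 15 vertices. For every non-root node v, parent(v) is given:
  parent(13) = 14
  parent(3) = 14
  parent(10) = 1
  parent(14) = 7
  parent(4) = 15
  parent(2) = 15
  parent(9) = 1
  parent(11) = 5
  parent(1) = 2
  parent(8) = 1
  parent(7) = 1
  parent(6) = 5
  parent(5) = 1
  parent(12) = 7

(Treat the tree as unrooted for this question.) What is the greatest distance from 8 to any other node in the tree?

4

The node farthest from 8 is 3 (13, 4 also at distance 4), via 8–1–7–14–3 — 4 edges.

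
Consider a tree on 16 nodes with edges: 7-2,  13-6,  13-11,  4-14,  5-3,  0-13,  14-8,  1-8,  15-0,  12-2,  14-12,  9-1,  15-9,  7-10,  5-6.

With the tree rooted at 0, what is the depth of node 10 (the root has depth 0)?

0–15–9–1–8–14–12–2–7–10 — 9 edges.

9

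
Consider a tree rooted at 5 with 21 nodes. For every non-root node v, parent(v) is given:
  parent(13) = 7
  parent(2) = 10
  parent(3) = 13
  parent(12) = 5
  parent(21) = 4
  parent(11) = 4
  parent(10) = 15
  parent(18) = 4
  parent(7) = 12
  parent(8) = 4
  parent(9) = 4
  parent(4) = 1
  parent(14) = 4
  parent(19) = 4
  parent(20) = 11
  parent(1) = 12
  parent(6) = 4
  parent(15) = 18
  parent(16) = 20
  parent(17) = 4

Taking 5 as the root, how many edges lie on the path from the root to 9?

4

5–12–1–4–9 — 4 edges.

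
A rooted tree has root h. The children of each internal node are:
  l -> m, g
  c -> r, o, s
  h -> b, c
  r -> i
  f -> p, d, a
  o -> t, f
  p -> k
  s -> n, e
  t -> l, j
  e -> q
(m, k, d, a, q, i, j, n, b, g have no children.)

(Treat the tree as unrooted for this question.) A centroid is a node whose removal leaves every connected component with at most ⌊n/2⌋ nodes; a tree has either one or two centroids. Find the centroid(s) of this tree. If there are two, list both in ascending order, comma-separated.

o

Delete o: the remaining components have sizes 9, 5, 5. Max 9 ≤ 10, so o is a centroid.
Every other node leaves some component of size > 10, so the centroid is unique.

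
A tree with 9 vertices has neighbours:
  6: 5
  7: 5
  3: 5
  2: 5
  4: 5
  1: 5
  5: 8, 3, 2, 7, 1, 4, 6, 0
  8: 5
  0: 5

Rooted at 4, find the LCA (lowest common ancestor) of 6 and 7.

5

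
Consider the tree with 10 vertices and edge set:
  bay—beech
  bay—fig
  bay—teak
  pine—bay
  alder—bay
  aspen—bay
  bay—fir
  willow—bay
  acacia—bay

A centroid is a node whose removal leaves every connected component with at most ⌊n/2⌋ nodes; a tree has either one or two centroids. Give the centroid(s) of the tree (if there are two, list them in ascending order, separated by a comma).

bay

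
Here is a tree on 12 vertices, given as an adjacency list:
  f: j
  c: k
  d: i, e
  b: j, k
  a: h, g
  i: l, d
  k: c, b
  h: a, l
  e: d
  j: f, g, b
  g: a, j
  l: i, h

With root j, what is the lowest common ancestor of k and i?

Path k→root: k b j; path i→root: i l h a g j.
First common node: j.

j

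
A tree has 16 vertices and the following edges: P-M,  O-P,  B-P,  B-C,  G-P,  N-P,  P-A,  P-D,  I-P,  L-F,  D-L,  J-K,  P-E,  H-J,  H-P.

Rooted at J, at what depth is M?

3

J – H – P – M — 3 edges.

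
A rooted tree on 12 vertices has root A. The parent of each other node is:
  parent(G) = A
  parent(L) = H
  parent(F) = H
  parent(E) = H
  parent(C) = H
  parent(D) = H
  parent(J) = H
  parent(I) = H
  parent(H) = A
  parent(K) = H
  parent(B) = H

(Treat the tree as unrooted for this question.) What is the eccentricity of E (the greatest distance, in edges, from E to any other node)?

3

A farthest node from E is G.
The path E–H–A–G has 3 edges.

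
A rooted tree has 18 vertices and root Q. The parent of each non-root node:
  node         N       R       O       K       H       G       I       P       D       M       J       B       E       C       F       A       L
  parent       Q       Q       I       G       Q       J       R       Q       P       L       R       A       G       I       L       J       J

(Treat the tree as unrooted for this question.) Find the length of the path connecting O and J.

The path is O – I – R – J, which has 3 edges.

3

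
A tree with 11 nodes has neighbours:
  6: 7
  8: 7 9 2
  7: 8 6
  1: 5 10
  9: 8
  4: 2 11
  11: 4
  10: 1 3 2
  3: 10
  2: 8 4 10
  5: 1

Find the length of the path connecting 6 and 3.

6 - 7 - 8 - 2 - 10 - 3: 5 edges.

5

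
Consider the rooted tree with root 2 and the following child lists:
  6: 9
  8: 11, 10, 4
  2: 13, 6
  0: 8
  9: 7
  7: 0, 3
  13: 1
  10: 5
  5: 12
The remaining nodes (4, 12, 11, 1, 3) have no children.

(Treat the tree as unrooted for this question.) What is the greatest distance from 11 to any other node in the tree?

The node farthest from 11 is 1, via 11 – 8 – 0 – 7 – 9 – 6 – 2 – 13 – 1 — 8 edges.

8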